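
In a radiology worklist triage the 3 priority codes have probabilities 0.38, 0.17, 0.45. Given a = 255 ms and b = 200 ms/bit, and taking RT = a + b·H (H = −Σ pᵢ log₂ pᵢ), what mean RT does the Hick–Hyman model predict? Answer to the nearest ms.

Entropy contributions −pᵢ log₂ pᵢ: 0.5305, 0.4346, 0.5184; sum H = 1.4834 bits.
RT = a + bH = 255 + 200·1.4834 = 551.69 ms.

552 ms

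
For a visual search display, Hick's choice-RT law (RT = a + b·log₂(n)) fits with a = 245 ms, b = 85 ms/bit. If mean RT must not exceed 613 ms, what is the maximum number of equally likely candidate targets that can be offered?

20

85·log₂ n ≤ 613 − 245 = 368, giving log₂ n ≤ 4.3294 and n ≤ 20.104. The largest whole number is 20.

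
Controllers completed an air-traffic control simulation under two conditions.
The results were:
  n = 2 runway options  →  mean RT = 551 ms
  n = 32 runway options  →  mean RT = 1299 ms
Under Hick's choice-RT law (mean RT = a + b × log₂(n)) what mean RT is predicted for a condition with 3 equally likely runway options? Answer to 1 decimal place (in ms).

Fit slope and intercept:
  b = (1299 − 551) / (log₂ 32 − log₂ 2) = 748 / (5 − 1) = 187.000 ms/bit
  a = 551 − 187.000 × 1 = 364.000 ms
Then RT(3) = 364.000 + 187.000 × log₂ 3 = 364.000 + 187.000 × 1.5850 ≈ 660.388 ms.

660.4 ms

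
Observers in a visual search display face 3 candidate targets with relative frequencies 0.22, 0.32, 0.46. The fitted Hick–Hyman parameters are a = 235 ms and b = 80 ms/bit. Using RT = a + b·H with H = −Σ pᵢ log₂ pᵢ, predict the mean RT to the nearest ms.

357 ms

H = 0.22·log₂(1/0.22) + 0.32·log₂(1/0.32) + 0.46·log₂(1/0.46) = 1.5219 bits.
RT = 235 + 80 × 1.5219 = 356.76 ms.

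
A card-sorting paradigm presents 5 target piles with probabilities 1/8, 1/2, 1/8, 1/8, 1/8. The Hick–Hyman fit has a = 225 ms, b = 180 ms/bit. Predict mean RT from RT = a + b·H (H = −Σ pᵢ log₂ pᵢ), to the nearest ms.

Each term −pᵢ log₂ pᵢ: 0.125·3 + 0.5·1 + 0.125·3 + 0.125·3 + 0.125·3; summed, H = 2.000 bits.
Mean RT = a + bH = 225 + 180·2.000 = 585.00 ms.

585 ms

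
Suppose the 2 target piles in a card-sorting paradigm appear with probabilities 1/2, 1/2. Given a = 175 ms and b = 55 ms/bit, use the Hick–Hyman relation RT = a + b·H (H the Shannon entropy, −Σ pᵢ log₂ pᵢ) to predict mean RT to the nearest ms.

230 ms

H = −Σ pᵢ log₂ pᵢ = 0.5·1 + 0.5·1 = 1.000 bits.
RT = 175 + 55 × 1.000 = 230.00 ms.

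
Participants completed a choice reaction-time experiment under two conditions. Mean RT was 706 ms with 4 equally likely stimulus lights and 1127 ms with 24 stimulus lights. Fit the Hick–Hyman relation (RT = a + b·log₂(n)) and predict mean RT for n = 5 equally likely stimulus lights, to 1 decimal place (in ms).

Fit slope and intercept:
  b = (1127 − 706) / (log₂ 24 − log₂ 4) = 421 / (4.5850 − 2) = 162.865 ms/bit
  a = 706 − 162.865 × 2 = 380.270 ms
Then RT(5) = 380.270 + 162.865 × log₂ 5 = 380.270 + 162.865 × 2.3219 ≈ 758.431 ms.

758.4 ms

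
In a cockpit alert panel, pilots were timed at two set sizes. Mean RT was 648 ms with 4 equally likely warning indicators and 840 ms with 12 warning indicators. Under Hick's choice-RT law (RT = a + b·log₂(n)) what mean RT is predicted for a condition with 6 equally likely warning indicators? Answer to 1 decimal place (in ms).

Solve the two-equation system in a and b:
  b = (840 − 648) / (log₂ 12 − log₂ 4) = 192 / (3.5850 − 2) = 121.139 ms/bit
  a = 648 − 121.139 × 2 = 405.723 ms
Then RT(6) = 405.723 + 121.139 × log₂ 6 = 405.723 + 121.139 × 2.5850 ≈ 718.861 ms.

718.9 ms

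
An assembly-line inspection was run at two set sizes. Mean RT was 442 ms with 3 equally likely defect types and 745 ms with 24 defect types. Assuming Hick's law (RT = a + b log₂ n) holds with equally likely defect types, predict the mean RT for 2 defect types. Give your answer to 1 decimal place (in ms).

RT is linear in log₂ n, so two points fix the line:
  b = (745 − 442) / (log₂ 24 − log₂ 3) = 303 / (4.5850 − 1.5850) = 101.000 ms/bit
  a = 442 − 101.000 × 1.5850 = 281.919 ms
Then RT(2) = 281.919 + 101.000 × log₂ 2 = 281.919 + 101.000 × 1 ≈ 382.919 ms.

382.9 ms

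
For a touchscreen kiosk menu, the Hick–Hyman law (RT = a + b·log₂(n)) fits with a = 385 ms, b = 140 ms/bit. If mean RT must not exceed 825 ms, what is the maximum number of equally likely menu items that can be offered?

Set 385 + 140·log₂ n ≤ 825 → log₂ n ≤ (825 − 385)/140 = 3.1429.
So n ≤ 2^3.1429 = 8.833; the largest integer n is 8.

8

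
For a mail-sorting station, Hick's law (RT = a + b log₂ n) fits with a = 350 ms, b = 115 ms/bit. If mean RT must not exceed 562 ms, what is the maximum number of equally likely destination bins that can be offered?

115·log₂ n ≤ 562 − 350 = 212, giving log₂ n ≤ 1.8435 and n ≤ 3.589. The largest whole number is 3.

3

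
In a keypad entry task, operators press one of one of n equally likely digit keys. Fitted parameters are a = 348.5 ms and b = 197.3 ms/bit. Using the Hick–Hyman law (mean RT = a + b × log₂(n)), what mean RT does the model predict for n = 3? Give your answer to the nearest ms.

661 ms

log₂(3) = 1.5850 bits, so RT = 348.5 + 197.3 × 1.5850 ≈ 661.213 ms.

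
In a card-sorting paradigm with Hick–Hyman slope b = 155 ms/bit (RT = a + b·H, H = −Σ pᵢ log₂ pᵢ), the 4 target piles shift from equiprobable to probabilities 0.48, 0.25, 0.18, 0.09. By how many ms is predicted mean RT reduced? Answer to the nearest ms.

The RT saving is b·ΔH. Equiprobable H₀ = log₂(4) = 2.0000 bits; with the given probabilities H = 1.7662 bits.
b·(H₀ − H) = 155 × (2.0000 − 1.7662) = 36.23 ms.

36 ms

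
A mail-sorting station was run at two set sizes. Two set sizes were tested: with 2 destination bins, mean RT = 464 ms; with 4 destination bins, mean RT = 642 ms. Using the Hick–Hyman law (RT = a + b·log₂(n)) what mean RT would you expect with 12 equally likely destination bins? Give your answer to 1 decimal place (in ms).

924.1 ms

Fit slope and intercept:
  b = (642 − 464) / (log₂ 4 − log₂ 2) = 178 / (2 − 1) = 178.000 ms/bit
  a = 464 − 178.000 × 1 = 286.000 ms
Then RT(12) = 286.000 + 178.000 × log₂ 12 = 286.000 + 178.000 × 3.5850 ≈ 924.123 ms.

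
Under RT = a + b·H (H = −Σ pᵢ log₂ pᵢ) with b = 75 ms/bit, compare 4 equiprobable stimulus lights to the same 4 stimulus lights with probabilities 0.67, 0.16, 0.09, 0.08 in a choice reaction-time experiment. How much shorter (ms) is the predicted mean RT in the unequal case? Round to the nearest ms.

Equiprobable entropy H₀ = log₂ 4 = 2.0000 bits.
Skewed entropy H = −Σ pᵢ log₂ pᵢ = 1.4143 bits.
ΔRT = b·(H₀ − H) = 75 × 0.5857 = 43.93 ms.

44 ms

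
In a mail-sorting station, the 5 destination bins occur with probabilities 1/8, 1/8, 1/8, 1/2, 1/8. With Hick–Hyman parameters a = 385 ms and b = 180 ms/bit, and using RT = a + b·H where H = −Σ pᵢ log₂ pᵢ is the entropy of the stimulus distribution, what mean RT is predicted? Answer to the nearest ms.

H = −Σ pᵢ log₂ pᵢ = 0.125·3 + 0.125·3 + 0.125·3 + 0.5·1 + 0.125·3 = 2.000 bits.
RT = 385 + 180 × 2.000 = 745.00 ms.

745 ms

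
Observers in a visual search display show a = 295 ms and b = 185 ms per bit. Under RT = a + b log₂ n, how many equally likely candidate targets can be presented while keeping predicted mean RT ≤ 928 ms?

185·log₂ n ≤ 928 − 295 = 633, giving log₂ n ≤ 3.4216 and n ≤ 10.715. The largest whole number is 10.

10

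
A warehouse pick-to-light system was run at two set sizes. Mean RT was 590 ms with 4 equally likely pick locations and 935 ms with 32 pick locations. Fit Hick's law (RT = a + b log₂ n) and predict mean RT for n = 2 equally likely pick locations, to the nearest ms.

475 ms

Solve the two-equation system in a and b:
  b = (935 − 590) / (log₂ 32 − log₂ 4) = 345 / (5 − 2) = 115 ms/bit
  a = 590 − 115 × 2 = 360 ms
Then RT(2) = 360 + 115 × log₂ 2 = 360 + 115 × 1 ≈ 475.000 ms.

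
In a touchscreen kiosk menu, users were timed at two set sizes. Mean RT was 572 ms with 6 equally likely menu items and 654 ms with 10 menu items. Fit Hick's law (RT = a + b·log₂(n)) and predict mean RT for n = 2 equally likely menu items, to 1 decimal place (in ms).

RT is linear in log₂ n, so two points fix the line:
  b = (654 − 572) / (log₂ 10 − log₂ 6) = 82 / (3.3219 − 2.5850) = 111.267 ms/bit
  a = 572 − 111.267 × 2.5850 = 284.379 ms
Then RT(2) = 284.379 + 111.267 × log₂ 2 = 284.379 + 111.267 × 1 ≈ 395.646 ms.

395.6 ms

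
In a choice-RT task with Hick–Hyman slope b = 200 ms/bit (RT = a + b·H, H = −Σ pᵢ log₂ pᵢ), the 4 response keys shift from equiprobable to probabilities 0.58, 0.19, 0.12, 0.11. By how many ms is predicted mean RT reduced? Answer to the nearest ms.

74 ms

Equiprobable entropy H₀ = log₂ 4 = 2.0000 bits.
Skewed entropy H = −Σ pᵢ log₂ pᵢ = 1.6284 bits.
ΔRT = b·(H₀ − H) = 200 × 0.3716 = 74.32 ms.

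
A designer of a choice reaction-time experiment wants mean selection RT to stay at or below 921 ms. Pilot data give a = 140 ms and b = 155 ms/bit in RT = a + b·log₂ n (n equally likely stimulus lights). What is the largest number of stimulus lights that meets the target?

32

Set 140 + 155·log₂ n ≤ 921 → log₂ n ≤ (921 − 140)/155 = 5.0387.
So n ≤ 2^5.0387 = 32.870; the largest integer n is 32.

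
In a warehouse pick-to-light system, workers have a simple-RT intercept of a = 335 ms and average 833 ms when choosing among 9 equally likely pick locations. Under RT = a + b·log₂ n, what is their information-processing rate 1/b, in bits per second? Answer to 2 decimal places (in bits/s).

Choice component = 833 − 335 = 498 ms over log₂(9) = 3.1699 bits.
b = 498 / 3.1699 = 157.102 ms/bit, so 1/b = 6.365 bits/s.

6.37 bits/s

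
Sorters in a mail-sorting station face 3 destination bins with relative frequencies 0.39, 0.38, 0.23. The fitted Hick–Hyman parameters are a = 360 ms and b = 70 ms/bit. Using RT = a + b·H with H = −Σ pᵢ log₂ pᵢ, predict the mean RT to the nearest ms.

H = 0.39·log₂(1/0.39) + 0.38·log₂(1/0.38) + 0.23·log₂(1/0.23) = 1.5479 bits.
RT = 360 + 70 × 1.5479 = 468.35 ms.

468 ms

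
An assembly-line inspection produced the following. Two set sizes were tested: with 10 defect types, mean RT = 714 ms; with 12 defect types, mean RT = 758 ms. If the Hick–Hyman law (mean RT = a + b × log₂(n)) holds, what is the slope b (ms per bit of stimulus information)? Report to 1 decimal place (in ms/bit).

167.3 ms/bit

b = (RT₂ − RT₁)/(log₂ n₂ − log₂ n₁) = (758 − 714)/(3.5850 − 3.3219) = 167.278 ms/bit.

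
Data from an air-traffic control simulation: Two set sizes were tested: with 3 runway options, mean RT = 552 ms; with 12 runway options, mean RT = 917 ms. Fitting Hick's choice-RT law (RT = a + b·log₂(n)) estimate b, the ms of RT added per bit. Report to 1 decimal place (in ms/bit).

182.5 ms/bit

Slope: b = (917 − 552) / (log₂ 12 − log₂ 3) = 365/2.0000 = 182.500 ms/bit.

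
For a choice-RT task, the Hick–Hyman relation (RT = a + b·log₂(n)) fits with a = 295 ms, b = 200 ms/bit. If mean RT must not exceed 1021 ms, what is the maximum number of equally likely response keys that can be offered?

Set 295 + 200·log₂ n ≤ 1021 → log₂ n ≤ (1021 − 295)/200 = 3.6300.
So n ≤ 2^3.6300 = 12.381; the largest integer n is 12.

12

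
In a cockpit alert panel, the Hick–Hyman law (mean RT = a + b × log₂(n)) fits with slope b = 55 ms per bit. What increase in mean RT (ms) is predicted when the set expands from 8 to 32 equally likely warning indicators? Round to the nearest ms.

Only the slope matters, since a is common to both: ΔRT = b·log₂(n₂/n₁).
log₂(32) − log₂(8) = log₂(32/8) = log₂(4) = 2.
ΔRT = 55 × 2.0000 = 110.000 ms.

110 ms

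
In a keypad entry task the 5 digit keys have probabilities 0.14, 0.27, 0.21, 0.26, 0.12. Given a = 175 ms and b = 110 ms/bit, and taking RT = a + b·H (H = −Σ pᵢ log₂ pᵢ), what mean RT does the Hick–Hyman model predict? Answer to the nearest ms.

Entropy contributions −pᵢ log₂ pᵢ: 0.3971, 0.5100, 0.4728, 0.5053, 0.3671; sum H = 2.2523 bits.
RT = a + bH = 175 + 110·2.2523 = 422.75 ms.

423 ms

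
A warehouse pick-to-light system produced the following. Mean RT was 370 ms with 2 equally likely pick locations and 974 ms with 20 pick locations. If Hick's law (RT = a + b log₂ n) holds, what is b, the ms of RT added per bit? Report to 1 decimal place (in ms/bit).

181.8 ms/bit

Slope: b = (974 − 370) / (log₂ 20 − log₂ 2) = 604/3.3219 = 181.822 ms/bit.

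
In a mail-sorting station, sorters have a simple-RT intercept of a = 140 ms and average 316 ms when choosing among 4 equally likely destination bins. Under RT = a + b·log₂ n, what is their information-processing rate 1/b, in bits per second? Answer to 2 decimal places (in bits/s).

11.36 bits/s

Choice component = 316 − 140 = 176 ms over log₂(4) = 2 bits.
b = 176 / 2 = 88.000 ms/bit, so 1/b = 11.364 bits/s.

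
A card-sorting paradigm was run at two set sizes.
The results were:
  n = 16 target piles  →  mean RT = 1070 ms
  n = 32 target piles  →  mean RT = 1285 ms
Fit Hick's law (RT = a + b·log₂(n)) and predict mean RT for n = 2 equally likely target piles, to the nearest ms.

425 ms

Solve the two-equation system in a and b:
  b = (1285 − 1070) / (log₂ 32 − log₂ 16) = 215 / (5 − 4) = 215 ms/bit
  a = 1070 − 215 × 4 = 210 ms
Then RT(2) = 210 + 215 × log₂ 2 = 210 + 215 × 1 ≈ 425.000 ms.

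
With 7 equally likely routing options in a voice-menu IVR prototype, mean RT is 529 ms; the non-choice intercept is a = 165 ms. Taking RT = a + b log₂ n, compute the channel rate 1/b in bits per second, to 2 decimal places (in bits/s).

Choice component = 529 − 165 = 364 ms over log₂(7) = 2.8074 bits.
b = 364 / 2.8074 = 129.659 ms/bit, so 1/b = 7.713 bits/s.

7.71 bits/s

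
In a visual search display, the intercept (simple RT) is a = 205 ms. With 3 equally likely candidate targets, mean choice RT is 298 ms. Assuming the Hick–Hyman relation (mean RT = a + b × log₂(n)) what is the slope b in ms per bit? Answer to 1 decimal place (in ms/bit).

58.7 ms/bit

log₂(3) = 1.5850 bits.
b = (RT − a)/log₂ n = (298 − 205) / 1.5850 = 58.676 ms/bit.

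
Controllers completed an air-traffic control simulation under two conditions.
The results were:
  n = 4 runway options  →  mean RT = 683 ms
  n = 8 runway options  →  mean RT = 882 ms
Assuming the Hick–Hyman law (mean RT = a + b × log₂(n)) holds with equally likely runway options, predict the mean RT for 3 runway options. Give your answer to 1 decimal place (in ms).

With log₂ n on the abscissa the relation is linear; from the two conditions:
  b = (882 − 683) / (log₂ 8 − log₂ 4) = 199 / (3 − 2) = 199.000 ms/bit
  a = 683 − 199.000 × 2 = 285.000 ms
Then RT(3) = 285.000 + 199.000 × log₂ 3 = 285.000 + 199.000 × 1.5850 ≈ 600.408 ms.

600.4 ms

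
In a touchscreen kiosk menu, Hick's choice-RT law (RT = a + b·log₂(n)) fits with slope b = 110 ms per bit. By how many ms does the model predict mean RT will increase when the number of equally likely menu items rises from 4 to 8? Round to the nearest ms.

Only the slope matters, since a is common to both: ΔRT = b·log₂(n₂/n₁).
log₂(8) − log₂(4) = log₂(8/4) = log₂(2) = 1.
ΔRT = 110 × 1.0000 = 110.000 ms.

110 ms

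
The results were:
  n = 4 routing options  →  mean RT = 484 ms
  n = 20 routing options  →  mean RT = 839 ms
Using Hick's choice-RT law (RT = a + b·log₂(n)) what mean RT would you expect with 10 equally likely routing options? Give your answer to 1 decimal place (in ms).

Fit slope and intercept:
  b = (839 − 484) / (log₂ 20 − log₂ 4) = 355 / (4.3219 − 2) = 152.890 ms/bit
  a = 484 − 152.890 × 2 = 178.220 ms
Then RT(10) = 178.220 + 152.890 × log₂ 10 = 178.220 + 152.890 × 3.3219 ≈ 686.110 ms.

686.1 ms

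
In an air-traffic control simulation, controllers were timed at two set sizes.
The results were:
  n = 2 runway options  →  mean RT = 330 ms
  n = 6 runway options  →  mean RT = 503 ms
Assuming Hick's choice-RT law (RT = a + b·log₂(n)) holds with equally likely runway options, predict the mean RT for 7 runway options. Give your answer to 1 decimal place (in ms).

527.3 ms

RT is linear in log₂ n, so two points fix the line:
  b = (503 − 330) / (log₂ 6 − log₂ 2) = 173 / (2.5850 − 1) = 109.151 ms/bit
  a = 330 − 109.151 × 1 = 220.849 ms
Then RT(7) = 220.849 + 109.151 × log₂ 7 = 220.849 + 109.151 × 2.8074 ≈ 527.274 ms.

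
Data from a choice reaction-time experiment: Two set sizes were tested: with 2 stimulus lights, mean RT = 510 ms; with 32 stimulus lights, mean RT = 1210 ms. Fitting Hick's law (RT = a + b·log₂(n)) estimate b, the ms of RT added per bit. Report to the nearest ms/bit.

175 ms/bit

b = (RT₂ − RT₁)/(log₂ n₂ − log₂ n₁) = (1210 − 510)/(5 − 1) = 175 ms/bit.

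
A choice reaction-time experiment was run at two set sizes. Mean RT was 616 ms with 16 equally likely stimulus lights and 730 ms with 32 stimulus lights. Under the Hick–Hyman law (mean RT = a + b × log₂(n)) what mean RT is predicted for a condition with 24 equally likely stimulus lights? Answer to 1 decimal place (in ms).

Solve the two-equation system in a and b:
  b = (730 − 616) / (log₂ 32 − log₂ 16) = 114 / (5 − 4) = 114.000 ms/bit
  a = 616 − 114.000 × 4 = 160.000 ms
Then RT(24) = 160.000 + 114.000 × log₂ 24 = 160.000 + 114.000 × 4.5850 ≈ 682.686 ms.

682.7 ms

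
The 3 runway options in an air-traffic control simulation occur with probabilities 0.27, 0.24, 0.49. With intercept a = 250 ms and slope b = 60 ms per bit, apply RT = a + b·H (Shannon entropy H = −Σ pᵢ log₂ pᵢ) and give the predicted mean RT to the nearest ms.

H = 0.27·log₂(1/0.27) + 0.24·log₂(1/0.24) + 0.49·log₂(1/0.49) = 1.5084 bits.
RT = 250 + 60 × 1.5084 = 340.51 ms.

341 ms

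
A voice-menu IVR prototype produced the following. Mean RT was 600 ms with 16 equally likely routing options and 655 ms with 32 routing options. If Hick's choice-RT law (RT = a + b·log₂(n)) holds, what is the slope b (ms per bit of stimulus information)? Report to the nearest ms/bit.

55 ms/bit

b = (RT₂ − RT₁)/(log₂ n₂ − log₂ n₁) = (655 − 600)/(5 − 4) = 55 ms/bit.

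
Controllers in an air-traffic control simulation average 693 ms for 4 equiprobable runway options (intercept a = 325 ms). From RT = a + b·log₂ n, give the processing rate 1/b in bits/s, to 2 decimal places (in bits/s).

Choice component = 693 − 325 = 368 ms over log₂(4) = 2 bits.
b = 368 / 2 = 184.000 ms/bit, so 1/b = 5.435 bits/s.

5.43 bits/s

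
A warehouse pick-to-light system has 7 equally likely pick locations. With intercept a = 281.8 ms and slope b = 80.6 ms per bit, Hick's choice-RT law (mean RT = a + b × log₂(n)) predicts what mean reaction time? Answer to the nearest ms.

508 ms

log₂(7) = 2.8074 bits, so RT = 281.8 + 80.6 × 2.8074 ≈ 508.073 ms.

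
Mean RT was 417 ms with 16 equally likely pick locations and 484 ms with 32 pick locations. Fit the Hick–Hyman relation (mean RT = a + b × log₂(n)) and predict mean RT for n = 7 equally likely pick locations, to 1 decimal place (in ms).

With log₂ n on the abscissa the relation is linear; from the two conditions:
  b = (484 − 417) / (log₂ 32 − log₂ 16) = 67 / (5 − 4) = 67.000 ms/bit
  a = 417 − 67.000 × 4 = 149.000 ms
Then RT(7) = 149.000 + 67.000 × log₂ 7 = 149.000 + 67.000 × 2.8074 ≈ 337.093 ms.

337.1 ms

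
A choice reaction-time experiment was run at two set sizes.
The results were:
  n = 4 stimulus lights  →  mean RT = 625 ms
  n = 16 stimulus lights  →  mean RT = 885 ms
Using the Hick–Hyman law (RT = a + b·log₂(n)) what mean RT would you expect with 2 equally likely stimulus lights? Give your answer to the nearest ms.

495 ms

With log₂ n on the abscissa the relation is linear; from the two conditions:
  b = (885 − 625) / (log₂ 16 − log₂ 4) = 260 / (4 − 2) = 130 ms/bit
  a = 625 − 130 × 2 = 365 ms
Then RT(2) = 365 + 130 × log₂ 2 = 365 + 130 × 1 ≈ 495.000 ms.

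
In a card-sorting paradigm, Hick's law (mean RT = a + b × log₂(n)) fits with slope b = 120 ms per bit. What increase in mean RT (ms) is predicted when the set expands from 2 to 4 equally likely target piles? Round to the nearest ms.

Only the slope matters, since a is common to both: ΔRT = b·log₂(n₂/n₁).
log₂(4) − log₂(2) = log₂(4/2) = log₂(2) = 1.
ΔRT = 120 × 1.0000 = 120.000 ms.

120 ms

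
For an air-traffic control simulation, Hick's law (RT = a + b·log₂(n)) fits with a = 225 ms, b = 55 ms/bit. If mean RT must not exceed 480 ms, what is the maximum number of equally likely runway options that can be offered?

24

Information budget: (480 − 225)/55 = 4.6364 bits, so n ≤ 2^4.6364 = 24.871 → at most 24.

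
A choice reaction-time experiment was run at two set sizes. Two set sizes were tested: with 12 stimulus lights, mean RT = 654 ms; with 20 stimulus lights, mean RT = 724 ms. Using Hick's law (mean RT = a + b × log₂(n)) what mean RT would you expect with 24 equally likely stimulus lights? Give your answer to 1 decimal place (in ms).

Fit slope and intercept:
  b = (724 − 654) / (log₂ 20 − log₂ 12) = 70 / (4.3219 − 3.5850) = 94.984 ms/bit
  a = 654 − 94.984 × 3.5850 = 313.486 ms
Then RT(24) = 313.486 + 94.984 × log₂ 24 = 313.486 + 94.984 × 4.5850 ≈ 748.984 ms.

749.0 ms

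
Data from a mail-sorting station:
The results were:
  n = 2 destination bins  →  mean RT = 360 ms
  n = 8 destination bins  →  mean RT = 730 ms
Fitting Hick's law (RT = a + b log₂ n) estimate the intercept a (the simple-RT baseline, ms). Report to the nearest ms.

175 ms

Slope: b = (730 − 360) / (log₂ 8 − log₂ 2) = 370/2.0000 = 185 ms/bit.
a = RT₁ − b·log₂ n₁ = 360 − 185 × 1 = 175.000 ms.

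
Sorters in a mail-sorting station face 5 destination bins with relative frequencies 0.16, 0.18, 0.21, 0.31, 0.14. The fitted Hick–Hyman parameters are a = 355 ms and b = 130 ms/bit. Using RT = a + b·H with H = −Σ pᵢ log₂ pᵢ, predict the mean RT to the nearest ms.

649 ms

H = 0.16·log₂(1/0.16) + 0.18·log₂(1/0.18) + 0.21·log₂(1/0.21) + 0.31·log₂(1/0.31) + 0.14·log₂(1/0.14) = 2.2621 bits.
RT = 355 + 130 × 2.2621 = 649.07 ms.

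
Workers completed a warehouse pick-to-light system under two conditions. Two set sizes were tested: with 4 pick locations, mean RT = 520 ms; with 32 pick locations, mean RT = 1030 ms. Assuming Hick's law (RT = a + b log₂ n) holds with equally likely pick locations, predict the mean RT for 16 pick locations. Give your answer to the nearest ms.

RT is linear in log₂ n, so two points fix the line:
  b = (1030 − 520) / (log₂ 32 − log₂ 4) = 510 / (5 − 2) = 170 ms/bit
  a = 520 − 170 × 2 = 180 ms
Then RT(16) = 180 + 170 × log₂ 16 = 180 + 170 × 4 ≈ 860.000 ms.

860 ms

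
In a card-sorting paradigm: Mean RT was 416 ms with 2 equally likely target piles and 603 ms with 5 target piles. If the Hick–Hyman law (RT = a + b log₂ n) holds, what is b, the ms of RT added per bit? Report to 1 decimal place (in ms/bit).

141.5 ms/bit

The slope on a log₂ axis is (603 − 416) / (2.3219 − 1) = 141.460 ms/bit.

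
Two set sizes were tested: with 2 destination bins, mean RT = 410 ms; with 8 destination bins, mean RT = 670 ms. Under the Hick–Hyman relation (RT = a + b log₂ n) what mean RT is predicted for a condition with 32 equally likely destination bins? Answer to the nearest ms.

RT is linear in log₂ n, so two points fix the line:
  b = (670 − 410) / (log₂ 8 − log₂ 2) = 260 / (3 − 1) = 130 ms/bit
  a = 410 − 130 × 1 = 280 ms
Then RT(32) = 280 + 130 × log₂ 32 = 280 + 130 × 5 ≈ 930.000 ms.

930 ms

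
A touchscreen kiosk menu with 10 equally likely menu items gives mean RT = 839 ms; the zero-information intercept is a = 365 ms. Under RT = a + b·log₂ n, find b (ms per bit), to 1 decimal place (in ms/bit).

10 alternatives carry log₂ 10 = 3.3219 bits; the choice cost is 839 − 365 = 474 ms, so b = 474/3.3219 = 142.688 ms/bit.

142.7 ms/bit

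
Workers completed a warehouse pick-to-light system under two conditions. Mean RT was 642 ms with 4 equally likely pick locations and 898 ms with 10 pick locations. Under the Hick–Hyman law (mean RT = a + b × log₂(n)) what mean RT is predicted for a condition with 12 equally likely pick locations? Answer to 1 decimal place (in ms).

Solve the two-equation system in a and b:
  b = (898 − 642) / (log₂ 10 − log₂ 4) = 256 / (3.3219 − 2) = 193.657 ms/bit
  a = 642 − 193.657 × 2 = 254.687 ms
Then RT(12) = 254.687 + 193.657 × log₂ 12 = 254.687 + 193.657 × 3.5850 ≈ 948.938 ms.

948.9 ms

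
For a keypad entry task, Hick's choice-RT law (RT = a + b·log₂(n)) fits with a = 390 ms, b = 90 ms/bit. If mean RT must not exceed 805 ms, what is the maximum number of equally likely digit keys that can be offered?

Information budget: (805 − 390)/90 = 4.6111 bits, so n ≤ 2^4.6111 = 24.439 → at most 24.

24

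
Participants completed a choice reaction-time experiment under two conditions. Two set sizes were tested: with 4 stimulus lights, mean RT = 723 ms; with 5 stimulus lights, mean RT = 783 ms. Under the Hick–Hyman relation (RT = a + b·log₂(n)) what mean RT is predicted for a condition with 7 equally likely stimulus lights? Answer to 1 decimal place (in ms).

873.5 ms

RT is linear in log₂ n, so two points fix the line:
  b = (783 − 723) / (log₂ 5 − log₂ 4) = 60 / (2.3219 − 2) = 186.377 ms/bit
  a = 723 − 186.377 × 2 = 350.246 ms
Then RT(7) = 350.246 + 186.377 × log₂ 7 = 350.246 + 186.377 × 2.8074 ≈ 873.472 ms.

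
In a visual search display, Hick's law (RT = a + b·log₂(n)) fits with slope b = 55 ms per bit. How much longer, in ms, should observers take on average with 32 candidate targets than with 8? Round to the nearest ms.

ΔRT = (a + b log₂ n₂) − (a + b log₂ n₁) = b·(log₂ n₂ − log₂ n₁).
log₂(32) − log₂(8) = log₂(32/8) = log₂(4) = 2.
ΔRT = 55 × 2.0000 = 110.000 ms.

110 ms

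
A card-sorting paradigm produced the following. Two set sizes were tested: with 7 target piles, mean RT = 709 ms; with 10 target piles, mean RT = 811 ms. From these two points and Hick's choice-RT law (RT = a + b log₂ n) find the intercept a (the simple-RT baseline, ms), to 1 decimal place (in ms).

b = (RT₂ − RT₁)/(log₂ n₂ − log₂ n₁) = (811 − 709)/(3.3219 − 2.8074) = 198.223 ms/bit.
a = RT₁ − b·log₂ n₁ = 709 − 198.223 × 2.8074 = 152.519 ms.

152.5 ms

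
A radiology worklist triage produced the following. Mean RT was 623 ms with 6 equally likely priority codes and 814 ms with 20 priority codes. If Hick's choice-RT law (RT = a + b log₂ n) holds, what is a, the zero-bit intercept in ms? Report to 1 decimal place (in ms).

Slope: b = (814 − 623) / (log₂ 20 − log₂ 6) = 191/1.7370 = 109.962 ms/bit.
Intercept: a = 623 − 109.962·log₂(6) = 338.753 ms.

338.8 ms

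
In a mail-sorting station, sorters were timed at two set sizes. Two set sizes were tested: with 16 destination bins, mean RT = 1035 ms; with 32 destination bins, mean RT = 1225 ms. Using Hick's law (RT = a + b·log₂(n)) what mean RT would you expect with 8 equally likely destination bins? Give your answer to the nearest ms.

845 ms

RT is linear in log₂ n, so two points fix the line:
  b = (1225 − 1035) / (log₂ 32 − log₂ 16) = 190 / (5 − 4) = 190 ms/bit
  a = 1035 − 190 × 4 = 275 ms
Then RT(8) = 275 + 190 × log₂ 8 = 275 + 190 × 3 ≈ 845.000 ms.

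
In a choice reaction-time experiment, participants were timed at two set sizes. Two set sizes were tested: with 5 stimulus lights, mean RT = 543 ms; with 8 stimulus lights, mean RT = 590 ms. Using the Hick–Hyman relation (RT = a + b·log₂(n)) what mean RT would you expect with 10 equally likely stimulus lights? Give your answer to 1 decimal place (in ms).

612.3 ms

Solve the two-equation system in a and b:
  b = (590 − 543) / (log₂ 8 − log₂ 5) = 47 / (3 − 2.3219) = 69.314 ms/bit
  a = 543 − 69.314 × 2.3219 = 382.057 ms
Then RT(10) = 382.057 + 69.314 × log₂ 10 = 382.057 + 69.314 × 3.3219 ≈ 612.314 ms.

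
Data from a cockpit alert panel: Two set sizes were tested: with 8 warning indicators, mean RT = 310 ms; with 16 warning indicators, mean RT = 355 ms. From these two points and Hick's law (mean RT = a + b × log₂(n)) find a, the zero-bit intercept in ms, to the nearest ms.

175 ms

Slope: b = (355 − 310) / (log₂ 16 − log₂ 8) = 45/1.0000 = 45 ms/bit.
a = RT₁ − b·log₂ n₁ = 310 − 45 × 3 = 175.000 ms.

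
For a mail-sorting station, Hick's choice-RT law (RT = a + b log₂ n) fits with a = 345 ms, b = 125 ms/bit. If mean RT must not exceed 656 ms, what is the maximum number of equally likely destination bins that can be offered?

5

Set 345 + 125·log₂ n ≤ 656 → log₂ n ≤ (656 − 345)/125 = 2.4880.
So n ≤ 2^2.4880 = 5.610; the largest integer n is 5.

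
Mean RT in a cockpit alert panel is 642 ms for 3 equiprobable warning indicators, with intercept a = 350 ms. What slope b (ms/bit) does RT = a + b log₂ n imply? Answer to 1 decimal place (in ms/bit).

log₂(3) = 1.5850 bits.
b = (RT − a)/log₂ n = (642 − 350) / 1.5850 = 184.231 ms/bit.

184.2 ms/bit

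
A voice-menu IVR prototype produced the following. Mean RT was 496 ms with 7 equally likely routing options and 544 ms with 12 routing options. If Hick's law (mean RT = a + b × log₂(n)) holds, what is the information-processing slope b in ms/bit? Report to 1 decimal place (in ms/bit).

The slope on a log₂ axis is (544 − 496) / (3.5850 − 2.8074) = 61.728 ms/bit.

61.7 ms/bit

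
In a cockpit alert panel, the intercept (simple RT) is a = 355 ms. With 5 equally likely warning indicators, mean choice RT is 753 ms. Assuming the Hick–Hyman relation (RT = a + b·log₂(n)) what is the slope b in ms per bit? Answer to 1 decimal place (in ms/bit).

b = (753 − 355) / log₂(5) = 398 / 2.3219 = 171.409 ms/bit.

171.4 ms/bit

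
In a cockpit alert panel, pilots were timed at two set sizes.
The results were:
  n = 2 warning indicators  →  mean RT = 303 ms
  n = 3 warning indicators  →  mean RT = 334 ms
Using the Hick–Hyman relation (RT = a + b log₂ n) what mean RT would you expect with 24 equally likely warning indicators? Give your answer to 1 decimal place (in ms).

493.0 ms

RT is linear in log₂ n, so two points fix the line:
  b = (334 − 303) / (log₂ 3 − log₂ 2) = 31 / (1.5850 − 1) = 52.995 ms/bit
  a = 303 − 52.995 × 1 = 250.005 ms
Then RT(24) = 250.005 + 52.995 × log₂ 24 = 250.005 + 52.995 × 4.5850 ≈ 492.985 ms.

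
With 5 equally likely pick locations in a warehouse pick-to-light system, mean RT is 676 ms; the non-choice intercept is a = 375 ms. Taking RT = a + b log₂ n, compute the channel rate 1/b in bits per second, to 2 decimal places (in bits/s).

Choice component = 676 − 375 = 301 ms over log₂(5) = 2.3219 bits.
b = 301 / 2.3219 = 129.634 ms/bit, so 1/b = 7.714 bits/s.

7.71 bits/s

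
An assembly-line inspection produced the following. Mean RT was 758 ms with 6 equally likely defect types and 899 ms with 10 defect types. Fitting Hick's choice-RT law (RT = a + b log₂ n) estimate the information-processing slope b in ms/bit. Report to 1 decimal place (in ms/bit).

b = (RT₂ − RT₁)/(log₂ n₂ − log₂ n₁) = (899 − 758)/(3.3219 − 2.5850) = 191.325 ms/bit.

191.3 ms/bit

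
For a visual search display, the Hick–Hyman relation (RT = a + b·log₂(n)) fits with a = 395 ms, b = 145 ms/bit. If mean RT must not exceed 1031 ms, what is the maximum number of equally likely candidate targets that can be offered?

20

Information budget: (1031 − 395)/145 = 4.3862 bits, so n ≤ 2^4.3862 = 20.911 → at most 20.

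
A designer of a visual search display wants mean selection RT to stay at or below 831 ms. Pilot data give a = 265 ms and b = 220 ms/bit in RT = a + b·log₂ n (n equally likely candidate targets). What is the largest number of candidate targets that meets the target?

5

Information budget: (831 − 265)/220 = 2.5727 bits, so n ≤ 2^2.5727 = 5.949 → at most 5.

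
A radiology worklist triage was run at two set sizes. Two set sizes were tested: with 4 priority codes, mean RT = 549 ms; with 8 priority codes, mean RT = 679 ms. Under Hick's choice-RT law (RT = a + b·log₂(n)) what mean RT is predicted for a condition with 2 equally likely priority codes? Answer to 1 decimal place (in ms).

419.0 ms

With log₂ n on the abscissa the relation is linear; from the two conditions:
  b = (679 − 549) / (log₂ 8 − log₂ 4) = 130 / (3 − 2) = 130.000 ms/bit
  a = 549 − 130.000 × 2 = 289.000 ms
Then RT(2) = 289.000 + 130.000 × log₂ 2 = 289.000 + 130.000 × 1 ≈ 419.000 ms.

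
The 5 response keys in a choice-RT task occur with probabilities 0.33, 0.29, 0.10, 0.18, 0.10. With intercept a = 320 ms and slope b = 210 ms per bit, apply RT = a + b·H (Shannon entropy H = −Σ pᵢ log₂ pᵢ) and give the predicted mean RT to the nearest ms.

H = 0.33·log₂(1/0.33) + 0.29·log₂(1/0.29) + 0.10·log₂(1/0.10) + 0.18·log₂(1/0.18) + 0.10·log₂(1/0.10) = 2.1554 bits.
RT = 320 + 210 × 2.1554 = 772.64 ms.

773 ms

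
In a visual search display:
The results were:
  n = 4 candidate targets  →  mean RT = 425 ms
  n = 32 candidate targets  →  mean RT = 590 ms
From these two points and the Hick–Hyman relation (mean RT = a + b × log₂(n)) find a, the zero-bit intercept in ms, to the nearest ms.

b = (RT₂ − RT₁)/(log₂ n₂ − log₂ n₁) = (590 − 425)/(5 − 2) = 55 ms/bit.
a = RT₁ − b·log₂ n₁ = 425 − 55 × 2 = 315.000 ms.

315 ms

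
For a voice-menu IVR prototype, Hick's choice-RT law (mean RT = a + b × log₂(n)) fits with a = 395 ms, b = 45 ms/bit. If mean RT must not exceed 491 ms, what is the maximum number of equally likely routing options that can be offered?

4

45·log₂ n ≤ 491 − 395 = 96, giving log₂ n ≤ 2.1333 and n ≤ 4.387. The largest whole number is 4.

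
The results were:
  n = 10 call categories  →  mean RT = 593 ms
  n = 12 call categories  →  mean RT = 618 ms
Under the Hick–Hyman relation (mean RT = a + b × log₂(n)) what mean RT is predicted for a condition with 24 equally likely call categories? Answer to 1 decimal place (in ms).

713.0 ms

Fit slope and intercept:
  b = (618 − 593) / (log₂ 12 − log₂ 10) = 25 / (3.5850 − 3.3219) = 95.045 ms/bit
  a = 593 − 95.045 × 3.3219 = 277.269 ms
Then RT(24) = 277.269 + 95.045 × log₂ 24 = 277.269 + 95.045 × 4.5850 ≈ 713.045 ms.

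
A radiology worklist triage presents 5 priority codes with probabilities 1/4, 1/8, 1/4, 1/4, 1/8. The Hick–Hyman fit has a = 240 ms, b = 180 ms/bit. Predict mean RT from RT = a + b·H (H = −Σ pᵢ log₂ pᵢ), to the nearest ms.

Each term −pᵢ log₂ pᵢ: 0.25·2 + 0.125·3 + 0.25·2 + 0.25·2 + 0.125·3; summed, H = 2.250 bits.
Mean RT = a + bH = 240 + 180·2.250 = 645.00 ms.

645 ms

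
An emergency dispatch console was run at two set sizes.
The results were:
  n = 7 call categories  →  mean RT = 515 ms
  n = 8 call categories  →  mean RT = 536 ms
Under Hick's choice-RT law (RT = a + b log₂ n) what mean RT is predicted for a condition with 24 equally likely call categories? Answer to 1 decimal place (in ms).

Fit slope and intercept:
  b = (536 − 515) / (log₂ 8 − log₂ 7) = 21 / (3 − 2.8074) = 109.009 ms/bit
  a = 515 − 109.009 × 2.8074 = 208.974 ms
Then RT(24) = 208.974 + 109.009 × log₂ 24 = 208.974 + 109.009 × 4.5850 ≈ 708.775 ms.

708.8 ms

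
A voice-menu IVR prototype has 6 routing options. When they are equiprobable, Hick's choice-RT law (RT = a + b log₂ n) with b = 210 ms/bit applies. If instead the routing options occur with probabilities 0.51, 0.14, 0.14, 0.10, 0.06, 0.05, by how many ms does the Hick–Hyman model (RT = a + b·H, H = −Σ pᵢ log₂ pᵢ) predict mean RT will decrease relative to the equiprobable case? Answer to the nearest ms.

The RT saving is b·ΔH. Equiprobable H₀ = log₂(6) = 2.5850 bits; with the given probabilities H = 2.0815 bits.
b·(H₀ − H) = 210 × (2.5850 − 2.0815) = 105.73 ms.

106 ms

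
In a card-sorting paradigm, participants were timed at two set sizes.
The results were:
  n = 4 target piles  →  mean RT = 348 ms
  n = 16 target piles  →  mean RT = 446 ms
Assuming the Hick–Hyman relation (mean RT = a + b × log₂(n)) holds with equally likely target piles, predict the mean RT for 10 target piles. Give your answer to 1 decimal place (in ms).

Solve the two-equation system in a and b:
  b = (446 − 348) / (log₂ 16 − log₂ 4) = 98 / (4 − 2) = 49.000 ms/bit
  a = 348 − 49.000 × 2 = 250.000 ms
Then RT(10) = 250.000 + 49.000 × log₂ 10 = 250.000 + 49.000 × 3.3219 ≈ 412.774 ms.

412.8 ms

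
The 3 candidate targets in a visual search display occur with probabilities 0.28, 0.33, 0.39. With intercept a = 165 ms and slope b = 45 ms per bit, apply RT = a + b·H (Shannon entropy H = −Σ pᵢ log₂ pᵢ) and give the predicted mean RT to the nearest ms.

236 ms

H = 0.28·log₂(1/0.28) + 0.33·log₂(1/0.33) + 0.39·log₂(1/0.39) = 1.5718 bits.
RT = 165 + 45 × 1.5718 = 235.73 ms.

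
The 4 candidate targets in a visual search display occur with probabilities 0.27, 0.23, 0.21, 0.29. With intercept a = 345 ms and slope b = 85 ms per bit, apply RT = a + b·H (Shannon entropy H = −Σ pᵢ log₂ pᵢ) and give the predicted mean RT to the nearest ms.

H = 0.27·log₂(1/0.27) + 0.23·log₂(1/0.23) + 0.21·log₂(1/0.21) + 0.29·log₂(1/0.29) = 1.9884 bits.
RT = 345 + 85 × 1.9884 = 514.02 ms.

514 ms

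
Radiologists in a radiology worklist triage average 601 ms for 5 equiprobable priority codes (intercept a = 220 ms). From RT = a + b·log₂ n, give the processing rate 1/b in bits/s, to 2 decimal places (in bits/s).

Choice component = 601 − 220 = 381 ms over log₂(5) = 2.3219 bits.
b = 381 / 2.3219 = 164.088 ms/bit, so 1/b = 6.094 bits/s.

6.09 bits/s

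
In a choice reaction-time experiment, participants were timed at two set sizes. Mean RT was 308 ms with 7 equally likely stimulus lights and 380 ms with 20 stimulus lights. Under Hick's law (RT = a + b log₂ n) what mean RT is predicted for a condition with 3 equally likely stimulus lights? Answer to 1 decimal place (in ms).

249.9 ms

With log₂ n on the abscissa the relation is linear; from the two conditions:
  b = (380 − 308) / (log₂ 20 − log₂ 7) = 72 / (4.3219 − 2.8074) = 47.538 ms/bit
  a = 308 − 47.538 × 2.8074 = 174.544 ms
Then RT(3) = 174.544 + 47.538 × log₂ 3 = 174.544 + 47.538 × 1.5850 ≈ 249.890 ms.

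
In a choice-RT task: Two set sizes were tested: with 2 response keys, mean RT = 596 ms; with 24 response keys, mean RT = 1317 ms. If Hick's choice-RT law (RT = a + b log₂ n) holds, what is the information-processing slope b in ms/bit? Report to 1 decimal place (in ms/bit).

Slope: b = (1317 − 596) / (log₂ 24 − log₂ 2) = 721/3.5850 = 201.118 ms/bit.

201.1 ms/bit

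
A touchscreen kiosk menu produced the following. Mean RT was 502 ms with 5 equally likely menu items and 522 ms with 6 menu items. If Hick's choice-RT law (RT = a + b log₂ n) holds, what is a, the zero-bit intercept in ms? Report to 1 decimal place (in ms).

Slope: b = (522 − 502) / (log₂ 6 − log₂ 5) = 20/0.2630 = 76.036 ms/bit.
Intercept: a = 502 − 76.036·log₂(5) = 325.451 ms.

325.5 ms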